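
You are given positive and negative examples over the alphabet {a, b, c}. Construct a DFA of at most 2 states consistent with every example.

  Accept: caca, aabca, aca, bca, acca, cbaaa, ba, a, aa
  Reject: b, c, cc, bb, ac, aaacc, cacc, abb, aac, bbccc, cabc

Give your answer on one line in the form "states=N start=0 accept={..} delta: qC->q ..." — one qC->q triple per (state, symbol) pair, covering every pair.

states=2 start=0 accept={0} delta: 0a->0 0b->1 0c->1 1a->0 1b->1 1c->1

Fold the examples into a partial DFA from state 0: repeatedly fix the first undefined (state, symbol) met by the shortest-then-alphabetical prefix, trying targets in increasing order and rejecting any under which an Accept and a Reject string meet in one state with the same remainder; add a state when all current targets are rejected. Accepting states are where Accept strings end.
a: 0a undefined. 0a->0: ok.
b: 0b undefined. 0b->0: no, ba/b meet in 0. Open state 1: 0b->1.
c: 0c undefined. 0c->0: no, caca/c meet in 0. 0c->1: ok.
ba: 1a undefined. 1a->0: ok.
bb: 1b undefined. 1b->0: no, caca/bb meet in 0. 1b->1: ok.
bc: 1c undefined. 1c->0: no, caca/cc meet in 0. 1c->1: ok.
All examples now run through 2 states with every (state, symbol) defined. Accept strings end in {0}, Reject strings end in {1}; accept={0}.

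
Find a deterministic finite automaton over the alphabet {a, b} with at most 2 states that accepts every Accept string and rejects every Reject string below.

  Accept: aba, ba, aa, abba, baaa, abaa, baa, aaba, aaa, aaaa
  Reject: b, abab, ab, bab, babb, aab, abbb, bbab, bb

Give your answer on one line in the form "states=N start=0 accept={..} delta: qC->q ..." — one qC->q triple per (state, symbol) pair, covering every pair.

State merging on the prefix tree: take the shortest (then alphabetical) example prefix whose next move is undefined and point that move at state 0, else 1, else 2, ...; a target is out if some Accept/Reject pair would then sit in one state with the same input left (inseparable). If every existing state is out, open a new one.
a: 0a undefined. 0a->0: ok.
b: 0b undefined. 0b->0: no, aba/b meet in 0. Open state 1: 0b->1.
ba: 1a undefined. 1a->0: ok.
bb: 1b undefined. 1b->0: no, aba/babb meet in 0. 1b->1: ok.
All examples now run through 2 states with every (state, symbol) defined. Accept strings end in {0}, Reject strings end in {1}; accept={0}.

states=2 start=0 accept={0} delta: 0a->0 0b->1 1a->0 1b->1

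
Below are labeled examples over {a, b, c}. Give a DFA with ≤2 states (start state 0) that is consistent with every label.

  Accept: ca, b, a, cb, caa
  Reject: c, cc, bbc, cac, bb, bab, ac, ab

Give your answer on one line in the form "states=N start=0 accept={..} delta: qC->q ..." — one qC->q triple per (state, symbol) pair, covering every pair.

State merging on the prefix tree: take the shortest (then alphabetical) example prefix whose next move is undefined and point that move at state 0, else 1, else 2, ...; a target is out if some Accept/Reject pair would then sit in one state with the same input left (inseparable). If every existing state is out, open a new one.
a: 0a undefined. 0a->0: no, b/ab meet in 0 with "b" left. Open state 1: 0a->1.
b: 0b undefined. 0b->0: no, b/bb meet in 0. 0b->1: ok.
c: 0c undefined. 0c->0: ok.
ab: 1b undefined. 1b->0: ok.
ac: 1c undefined. 1c->0: ok.
ba: 1a undefined. 1a->0: no, ca/bab meet in 1. 1a->1: ok.
All examples now run through 2 states with every (state, symbol) defined. Accept strings end in {1}, Reject strings end in {0}; accept={1}.

states=2 start=0 accept={1} delta: 0a->1 0b->1 0c->0 1a->1 1b->0 1c->0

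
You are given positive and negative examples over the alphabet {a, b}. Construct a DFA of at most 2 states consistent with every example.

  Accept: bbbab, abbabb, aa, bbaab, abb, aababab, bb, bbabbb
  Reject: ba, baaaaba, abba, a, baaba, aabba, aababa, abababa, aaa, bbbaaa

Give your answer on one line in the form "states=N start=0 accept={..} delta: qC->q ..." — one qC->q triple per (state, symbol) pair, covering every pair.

State merging on the prefix tree: take the shortest (then alphabetical) example prefix whose next move is undefined and point that move at state 0, else 1, else 2, ...; a target is out if some Accept/Reject pair would then sit in one state with the same input left (inseparable). If every existing state is out, open a new one.
a: 0a undefined. 0a->0: no, aa/a meet in 0. Open state 1: 0a->1.
b: 0b undefined. 0b->0: ok.
aa: 1a undefined. 1a->0: ok.
ab: 1b undefined. 1b->0: ok.
All examples now run through 2 states with every (state, symbol) defined. Accept strings end in {0}, Reject strings end in {1}; accept={0}.

states=2 start=0 accept={0} delta: 0a->1 0b->0 1a->0 1b->0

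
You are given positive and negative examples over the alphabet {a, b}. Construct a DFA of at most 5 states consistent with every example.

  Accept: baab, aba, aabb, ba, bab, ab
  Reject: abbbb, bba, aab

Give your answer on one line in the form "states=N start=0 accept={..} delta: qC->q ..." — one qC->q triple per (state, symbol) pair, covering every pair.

Fold the examples into a partial DFA from state 0: repeatedly fix the first undefined (state, symbol) met by the shortest-then-alphabetical prefix, trying targets in increasing order and rejecting any under which an Accept and a Reject string meet in one state with the same remainder; add a state when all current targets are rejected. Accepting states are where Accept strings end.
a: 0a undefined. 0a->0: no, ab/aab meet in 0 with "b" left. Open state 1: 0a->1.
b: 0b undefined. 0b->0: no, baab/aab meet in 1 with "ab" left. 0b->1: no, aba/bba meet in 1 with "ba" left. Open state 2: 0b->2.
aa: 1a undefined. 1a->0: ok.
ab: 1b undefined. 1b->0: ok.
ba: 2a undefined. 2a->0: no, bab/aab meet in 2. 2a->1: no, baab/aab meet in 2. 2a->2: no, ba/aab meet in 2. Open state 3: 2a->3.
bb: 2b undefined. 2b->0: no, aba/bba meet in 1. 2b->1: no, ab/abbbb meet in 0. 2b->2: no, aabb/abbbb meet in 2. 2b->3: no, bab/abbbb meet in 3 with "b" left. Open state 4: 2b->4.
baa: 3a undefined. 3a->0: no, baab/aab meet in 2. 3a->1: ok.
bab: 3b undefined. 3b->0: ok.
bba: 4a undefined. 4a->0: no, baab/bba meet in 0. 4a->1: no, aba/bba meet in 1. 4a->2: ok.
abbbb: 4b undefined. 4b->0: no, baab/abbbb meet in 0. 4b->1: no, aba/abbbb meet in 1. 4b->2: ok.
All examples now run through 5 states with every (state, symbol) defined. Accept strings end in {0,1,3,4}, Reject strings end in {2}; accept={0,1,3,4}.

states=5 start=0 accept={0,1,3,4} delta: 0a->1 0b->2 1a->0 1b->0 2a->3 2b->4 3a->1 3b->0 4a->2 4b->2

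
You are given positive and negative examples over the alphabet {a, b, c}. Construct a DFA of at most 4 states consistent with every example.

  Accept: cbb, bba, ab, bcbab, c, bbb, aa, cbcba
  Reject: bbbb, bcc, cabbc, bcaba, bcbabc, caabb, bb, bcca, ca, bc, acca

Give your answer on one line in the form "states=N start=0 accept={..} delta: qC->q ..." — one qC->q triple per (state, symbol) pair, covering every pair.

Grow the machine one transition at a time. Run the examples from 0; the earliest place one falls off (shortest prefix, ties alphabetical) gets sent to the lowest-numbered state that keeps every Accept/Reject pair distinguishable — a pair clashes when both reach the same state with identical unread suffix — and to a fresh state only if none does.
a: 0a undefined. 0a->0: ok.
b: 0b undefined. 0b->0: no, bba/bbbb meet in 0. Open state 1: 0b->1.
c: 0c undefined. 0c->0: no, cbb/caabb meet in 1 with "b" left. 0c->1: ok.
bb: 1b undefined. 1b->0: no, bba/bbbb meet in 0. 1b->1: no, cbb/bbbb meet in 1. Open state 2: 1b->2.
bc: 1c undefined. 1c->0: no, ab/bcc meet in 1. 1c->1: no, ab/bcc meet in 1. 1c->2: no, bba/acca meet in 2 with "a" left. Open state 3: 1c->3.
ca: 1a undefined. 1a->0: no, aa/ca meet in 0. 1a->1: no, cbb/caabb meet in 2 with "b" left. 1a->2: ok.
bba: 2a undefined. 2a->0: ok.
bbb: 2b undefined. 2b->0: no, ab/bbbb meet in 1. 2b->1: ok.
bca: 3a undefined. 3a->0: no, bba/acca meet in 0. 3a->1: no, cbb/acca meet in 1. 3a->2: ok.
bcb: 3b undefined. 3b->0: ok.
bcc: 3c undefined. 3c->0: no, bba/bcc meet in 0. 3c->1: no, cbb/bcc meet in 1. 3c->2: no, bba/bcca meet in 0. 3c->3: ok.
cbc: 2c undefined. 2c->0: no, bba/cabbc meet in 0. 2c->1: no, cbb/cabbc meet in 1. 2c->2: no, cbcba/bbbb meet in 2. 2c->3: ok.
All examples now run through 4 states with every (state, symbol) defined. Accept strings end in {0,1}, Reject strings end in {2,3}; accept={0,1}.

states=4 start=0 accept={0,1} delta: 0a->0 0b->1 0c->1 1a->2 1b->2 1c->3 2a->0 2b->1 2c->3 3a->2 3b->0 3c->3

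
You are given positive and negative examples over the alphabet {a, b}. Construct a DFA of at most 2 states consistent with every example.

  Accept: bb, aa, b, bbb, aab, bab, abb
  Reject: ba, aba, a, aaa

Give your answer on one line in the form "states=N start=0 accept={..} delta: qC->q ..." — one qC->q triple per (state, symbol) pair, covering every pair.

states=2 start=0 accept={0} delta: 0a->1 0b->0 1a->0 1b->0

State merging on the prefix tree: take the shortest (then alphabetical) example prefix whose next move is undefined and point that move at state 0, else 1, else 2, ...; a target is out if some Accept/Reject pair would then sit in one state with the same input left (inseparable). If every existing state is out, open a new one.
a: 0a undefined. 0a->0: no, aa/a meet in 0. Open state 1: 0a->1.
b: 0b undefined. 0b->0: ok.
aa: 1a undefined. 1a->0: ok.
ab: 1b undefined. 1b->0: ok.
All examples now run through 2 states with every (state, symbol) defined. Accept strings end in {0}, Reject strings end in {1}; accept={0}.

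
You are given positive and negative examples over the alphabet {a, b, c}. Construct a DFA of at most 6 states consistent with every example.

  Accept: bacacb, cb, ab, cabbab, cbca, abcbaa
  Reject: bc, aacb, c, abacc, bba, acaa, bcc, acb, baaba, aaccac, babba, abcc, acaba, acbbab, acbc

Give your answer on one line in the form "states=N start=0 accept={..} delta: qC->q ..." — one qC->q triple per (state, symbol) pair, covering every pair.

states=6 start=0 accept={2,4} delta: 0a->1 0b->0 0c->1 1a->1 1b->2 1c->3 2a->0 2b->0 2c->3 3a->4 3b->5 3c->0 4a->0 4b->0 4c->1 5a->3 5b->2 5c->0

Fold the examples into a partial DFA from state 0: repeatedly fix the first undefined (state, symbol) met by the shortest-then-alphabetical prefix, trying targets in increasing order and rejecting any under which an Accept and a Reject string meet in one state with the same remainder; add a state when all current targets are rejected. Accepting states are where Accept strings end.
a: 0a undefined. 0a->0: no, cb/aacb meet in 0 with "cb" left. Open state 1: 0a->1.
b: 0b undefined. 0b->0: ok.
c: 0c undefined. 0c->0: no, cb/bc meet in 0. 0c->1: ok.
aa: 1a undefined. 1a->0: no, cb/aacb meet in 1 with "b" left. 1a->1: ok.
ab: 1b undefined. 1b->0: no, cbca/bc meet in 1. 1b->1: no, cb/bc meet in 1. Open state 2: 1b->2.
ac: 1c undefined. 1c->0: no, bacacb/aacb meet in 0. 1c->1: no, bacacb/aacb meet in 2. 1c->2: no, cb/bcc meet in 2. Open state 3: 1c->3.
aba: 2a undefined. 2a->0: ok.
abc: 2c undefined. 2c->0: no, cbca/bc meet in 1. 2c->1: no, cbca/bc meet in 1. 2c->2: no, cb/abcc meet in 2. 2c->3: ok.
aca: 3a undefined. 3a->0: no, cbca/baaba meet in 0. 3a->1: no, bacacb/aacb meet in 3 with "b" left. 3a->2: no, bacacb/aacb meet in 3 with "b" left. 3a->3: no, cbca/abacc meet in 3. Open state 4: 3a->4.
acb: 3b undefined. 3b->0: no, cb/acbbab meet in 2. 3b->1: no, abcbaa/bc meet in 1. 3b->2: no, cb/aacb meet in 2. 3b->3: no, abcbaa/acaa meet in 4 with "a" left. 3b->4: no, cbca/aacb meet in 4. Open state 5: 3b->5.
aacc: 3c undefined. 3c->0: ok.
acaa: 4a undefined. 4a->0: ok.
acab: 4b undefined. 4b->0: ok.
acbb: 5b undefined. 5b->0: no, cb/acbbab meet in 2. 5b->1: no, cb/acbbab meet in 2. 5b->2: ok.
acbc: 5c undefined. 5c->0: ok.
babb: 2b undefined. 2b->0: ok.
abcba: 5a undefined. 5a->0: no, abcbaa/bc meet in 1. 5a->1: no, abcbaa/bc meet in 1. 5a->2: no, abcbaa/acaa meet in 0. 5a->3: ok.
bacac: 4c undefined. 4c->0: no, bacacb/acaa meet in 0. 4c->1: ok.
All examples now run through 6 states with every (state, symbol) defined. Accept strings end in {2,4}, Reject strings end in {0,1,3,5}; accept={2,4}.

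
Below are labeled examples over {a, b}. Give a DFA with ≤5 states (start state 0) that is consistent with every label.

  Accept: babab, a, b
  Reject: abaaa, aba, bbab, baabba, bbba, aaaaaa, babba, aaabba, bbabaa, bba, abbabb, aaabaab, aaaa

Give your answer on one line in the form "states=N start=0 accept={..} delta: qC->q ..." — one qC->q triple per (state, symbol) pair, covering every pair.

states=3 start=0 accept={1} delta: 0a->1 0b->1 1a->0 1b->2 2a->2 2b->2

State merging on the prefix tree: take the shortest (then alphabetical) example prefix whose next move is undefined and point that move at state 0, else 1, else 2, ...; a target is out if some Accept/Reject pair would then sit in one state with the same input left (inseparable). If every existing state is out, open a new one.
a: 0a undefined. 0a->0: no, a/aaaaaa meet in 0. Open state 1: 0a->1.
b: 0b undefined. 0b->0: no, a/bbba meet in 1. 0b->1: ok.
aa: 1a undefined. 1a->0: ok.
ab: 1b undefined. 1b->0: no, babab/abaaa meet in 1. 1b->1: no, babab/bbab meet in 1. Open state 2: 1b->2.
aba: 2a undefined. 2a->0: no, babab/bbab meet in 1. 2a->1: no, babab/abaaa meet in 1. 2a->2: ok.
abb: 2b undefined. 2b->0: no, babab/baabba meet in 1. 2b->1: no, babab/bbab meet in 1. 2b->2: ok.
All examples now run through 3 states with every (state, symbol) defined. Accept strings end in {1}, Reject strings end in {0,2}; accept={1}.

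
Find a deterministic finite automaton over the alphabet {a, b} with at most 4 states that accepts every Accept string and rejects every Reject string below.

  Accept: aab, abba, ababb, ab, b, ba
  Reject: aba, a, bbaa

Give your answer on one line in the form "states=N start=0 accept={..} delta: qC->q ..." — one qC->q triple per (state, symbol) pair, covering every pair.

states=3 start=0 accept={0,2} delta: 0a->1 0b->2 1a->0 1b->0 2a->0 2b->1

Fold the examples into a partial DFA from state 0: repeatedly fix the first undefined (state, symbol) met by the shortest-then-alphabetical prefix, trying targets in increasing order and rejecting any under which an Accept and a Reject string meet in one state with the same remainder; add a state when all current targets are rejected. Accepting states are where Accept strings end.
a: 0a undefined. 0a->0: no, ba/aba meet in 0 with "ba" left. Open state 1: 0a->1.
b: 0b undefined. 0b->0: no, ba/a meet in 1. 0b->1: no, b/a meet in 1. Open state 2: 0b->2.
aa: 1a undefined. 1a->0: ok.
ab: 1b undefined. 1b->0: ok.
ba: 2a undefined. 2a->0: ok.
bb: 2b undefined. 2b->0: no, abba/bbaa meet in 0. 2b->1: ok.
All examples now run through 3 states with every (state, symbol) defined. Accept strings end in {0,2}, Reject strings end in {1}; accept={0,2}.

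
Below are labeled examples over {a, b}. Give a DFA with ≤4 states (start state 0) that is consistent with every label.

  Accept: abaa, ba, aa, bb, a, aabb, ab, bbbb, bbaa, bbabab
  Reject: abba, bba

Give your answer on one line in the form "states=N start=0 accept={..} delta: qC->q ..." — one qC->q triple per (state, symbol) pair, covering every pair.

Grow the machine one transition at a time. Run the examples from 0; the earliest place one falls off (shortest prefix, ties alphabetical) gets sent to the lowest-numbered state that keeps every Accept/Reject pair distinguishable — a pair clashes when both reach the same state with identical unread suffix — and to a fresh state only if none does.
a: 0a undefined. 0a->0: ok.
b: 0b undefined. 0b->0: no, abaa/abba meet in 0. Open state 1: 0b->1.
ba: 1a undefined. 1a->0: ok.
bb: 1b undefined. 1b->0: no, abaa/abba meet in 0. 1b->1: no, abaa/abba meet in 0. Open state 2: 1b->2.
bba: 2a undefined. 2a->0: no, abaa/abba meet in 0. 2a->1: no, ab/abba meet in 1. 2a->2: no, bb/abba meet in 2. Open state 3: 2a->3.
bbb: 2b undefined. 2b->0: ok.
bbaa: 3a undefined. 3a->0: ok.
bbab: 3b undefined. 3b->0: ok.
All examples now run through 4 states with every (state, symbol) defined. Accept strings end in {0,1,2}, Reject strings end in {3}; accept={0,1,2}.

states=4 start=0 accept={0,1,2} delta: 0a->0 0b->1 1a->0 1b->2 2a->3 2b->0 3a->0 3b->0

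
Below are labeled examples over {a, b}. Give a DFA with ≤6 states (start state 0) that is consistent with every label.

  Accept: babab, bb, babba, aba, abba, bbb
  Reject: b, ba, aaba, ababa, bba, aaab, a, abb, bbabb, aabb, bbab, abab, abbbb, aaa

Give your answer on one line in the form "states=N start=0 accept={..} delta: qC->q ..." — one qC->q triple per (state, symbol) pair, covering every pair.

states=6 start=0 accept={3,5} delta: 0a->1 0b->2 1a->3 1b->1 2a->4 2b->5 3a->0 3b->0 4a->5 4b->4 5a->1 5b->3

Grow the machine one transition at a time. Run the examples from 0; the earliest place one falls off (shortest prefix, ties alphabetical) gets sent to the lowest-numbered state that keeps every Accept/Reject pair distinguishable — a pair clashes when both reach the same state with identical unread suffix — and to a fresh state only if none does.
a: 0a undefined. 0a->0: no, bb/abb meet in 0 with "bb" left. Open state 1: 0a->1.
b: 0b undefined. 0b->0: no, babab/abab meet in 1 with "bab" left. 0b->1: no, aba/bba meet in 1 with "ba" left. Open state 2: 0b->2.
aa: 1a undefined. 1a->0: no, bb/aabb meet in 2 with "b" left. 1a->1: no, aba/aaba meet in 1 with "ba" left. 1a->2: no, bbb/aabb meet in 2 with "bb" left. Open state 3: 1a->3.
ab: 1b undefined. 1b->0: no, aba/ababa meet in 1. 1b->1: ok.
ba: 2a undefined. 2a->0: no, babab/b meet in 2. 2a->1: no, babab/abab meet in 3 with "b" left. 2a->2: no, babab/bbab meet in 2 with "bab" left. 2a->3: no, aba/ba meet in 3. Open state 4: 2a->4.
bb: 2b undefined. 2b->0: no, bbb/b meet in 2. 2b->1: no, bb/a meet in 1. 2b->2: no, bb/b meet in 2. 2b->3: no, bbb/abab meet in 3 with "b" left. 2b->4: no, bb/ba meet in 4. Open state 5: 2b->5.
aaa: 3a undefined. 3a->0: ok.
aab: 3b undefined. 3b->0: ok.
bab: 4b undefined. 4b->0: no, babab/aaba meet in 1. 4b->1: no, babab/abab meet in 0. 4b->2: no, babab/b meet in 2. 4b->3: no, babab/b meet in 2. 4b->4: ok.
bba: 5a undefined. 5a->0: no, bb/bbabb meet in 5. 5a->1: ok.
bbb: 5b undefined. 5b->0: no, bbb/abab meet in 0. 5b->1: no, bbb/aaba meet in 1. 5b->2: no, bbb/b meet in 2. 5b->3: ok.
baba: 4a undefined. 4a->0: no, babab/b meet in 2. 4a->1: no, babab/aaba meet in 1. 4a->2: no, babba/b meet in 2. 4a->3: no, babab/abab meet in 0. 4a->4: no, babab/ba meet in 4. 4a->5: ok.
All examples now run through 6 states with every (state, symbol) defined. Accept strings end in {3,5}, Reject strings end in {0,1,2,4}; accept={3,5}.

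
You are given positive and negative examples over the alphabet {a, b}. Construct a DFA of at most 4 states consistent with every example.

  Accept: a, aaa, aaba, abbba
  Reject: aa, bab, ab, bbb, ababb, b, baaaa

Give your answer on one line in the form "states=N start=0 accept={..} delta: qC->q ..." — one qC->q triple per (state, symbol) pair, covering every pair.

State merging on the prefix tree: take the shortest (then alphabetical) example prefix whose next move is undefined and point that move at state 0, else 1, else 2, ...; a target is out if some Accept/Reject pair would then sit in one state with the same input left (inseparable). If every existing state is out, open a new one.
a: 0a undefined. 0a->0: no, a/aa meet in 0. Open state 1: 0a->1.
b: 0b undefined. 0b->0: ok.
aa: 1a undefined. 1a->0: ok.
ab: 1b undefined. 1b->0: ok.
All examples now run through 2 states with every (state, symbol) defined. Accept strings end in {1}, Reject strings end in {0}; accept={1}.

states=2 start=0 accept={1} delta: 0a->1 0b->0 1a->0 1b->0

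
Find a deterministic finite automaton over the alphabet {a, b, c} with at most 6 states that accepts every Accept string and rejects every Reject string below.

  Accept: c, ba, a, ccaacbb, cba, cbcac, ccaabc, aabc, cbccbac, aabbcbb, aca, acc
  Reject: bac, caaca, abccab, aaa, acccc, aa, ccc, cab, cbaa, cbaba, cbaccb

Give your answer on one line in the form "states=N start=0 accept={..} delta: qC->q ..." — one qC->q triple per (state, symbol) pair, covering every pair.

Fold the examples into a partial DFA from state 0: repeatedly fix the first undefined (state, symbol) met by the shortest-then-alphabetical prefix, trying targets in increasing order and rejecting any under which an Accept and a Reject string meet in one state with the same remainder; add a state when all current targets are rejected. Accepting states are where Accept strings end.
a: 0a undefined. 0a->0: no, a/aaa meet in 0. Open state 1: 0a->1.
b: 0b undefined. 0b->0: ok.
c: 0c undefined. 0c->0: no, c/ccc meet in 0. 0c->1: no, acc/ccc meet in 1 with "cc" left. Open state 2: 0c->2.
aa: 1a undefined. 1a->0: no, ba/aaa meet in 1. 1a->1: no, ba/aaa meet in 1. 1a->2: no, c/aa meet in 2. Open state 3: 1a->3.
ab: 1b undefined. 1b->0: ok.
ac: 1c undefined. 1c->0: ok.
ca: 2a undefined. 2a->0: no, ba/caaca meet in 1. 2a->1: ok.
cb: 2b undefined. 2b->0: no, ba/cbaba meet in 1. 2b->1: no, cba/aa meet in 3. 2b->2: no, c/cbaccb meet in 2. 2b->3: no, cba/aaa meet in 3 with "a" left. Open state 4: 2b->4.
cc: 2c undefined. 2c->0: no, c/acccc meet in 2. 2c->1: ok.
aaa: 3a undefined. 3a->0: ok.
aab: 3b undefined. 3b->0: ok.
cba: 4a undefined. 4a->0: no, ba/cbaa meet in 1. 4a->1: no, ba/cbaba meet in 1. 4a->2: no, c/cbaba meet in 2. 4a->3: no, ba/cbaba meet in 1. 4a->4: no, cba/cbaa meet in 4. Open state 5: 4a->5.
cbc: 4c undefined. 4c->0: no, cbcac/bac meet in 0. 4c->1: no, cbccbac/bac meet in 0. 4c->2: no, cbcac/bac meet in 0. 4c->3: ok.
caac: 3c undefined. 3c->0: no, ba/caaca meet in 1. 3c->1: no, cbccbac/bac meet in 0. 3c->2: no, ba/caaca meet in 1. 3c->3: no, cbccbac/bac meet in 0. 3c->4: no, cba/caaca meet in 5. 3c->5: ok.
cbaa: 5a undefined. 5a->0: ok.
cbab: 5b undefined. 5b->0: no, ba/cbaba meet in 1. 5b->1: ok.
cbac: 5c undefined. 5c->0: ok.
aabbcbb: 4b undefined. 4b->0: no, ccaacbb/bac meet in 0. 4b->1: ok.
All examples now run through 6 states with every (state, symbol) defined. Accept strings end in {1,2,5}, Reject strings end in {0,3,4}; accept={1,2,5}.

states=6 start=0 accept={1,2,5} delta: 0a->1 0b->0 0c->2 1a->3 1b->0 1c->0 2a->1 2b->4 2c->1 3a->0 3b->0 3c->5 4a->5 4b->1 4c->3 5a->0 5b->1 5c->0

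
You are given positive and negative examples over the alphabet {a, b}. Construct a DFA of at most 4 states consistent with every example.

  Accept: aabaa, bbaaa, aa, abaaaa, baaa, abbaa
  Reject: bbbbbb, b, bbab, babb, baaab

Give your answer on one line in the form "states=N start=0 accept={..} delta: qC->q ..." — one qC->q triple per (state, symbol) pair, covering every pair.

Fold the examples into a partial DFA from state 0: repeatedly fix the first undefined (state, symbol) met by the shortest-then-alphabetical prefix, trying targets in increasing order and rejecting any under which an Accept and a Reject string meet in one state with the same remainder; add a state when all current targets are rejected. Accepting states are where Accept strings end.
a: 0a undefined. 0a->0: ok.
b: 0b undefined. 0b->0: no, aabaa/bbbbbb meet in 0. Open state 1: 0b->1.
ba: 1a undefined. 1a->0: ok.
bb: 1b undefined. 1b->0: no, aabaa/bbbbbb meet in 0. 1b->1: ok.
All examples now run through 2 states with every (state, symbol) defined. Accept strings end in {0}, Reject strings end in {1}; accept={0}.

states=2 start=0 accept={0} delta: 0a->0 0b->1 1a->0 1b->1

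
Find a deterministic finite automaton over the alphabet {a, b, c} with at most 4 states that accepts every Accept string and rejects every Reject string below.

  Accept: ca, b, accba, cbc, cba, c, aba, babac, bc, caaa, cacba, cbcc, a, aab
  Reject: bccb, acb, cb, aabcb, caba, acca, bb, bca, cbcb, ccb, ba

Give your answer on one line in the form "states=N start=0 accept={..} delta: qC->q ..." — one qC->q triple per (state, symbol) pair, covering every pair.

states=4 start=0 accept={1,2,3} delta: 0a->1 0b->1 0c->2 1a->0 1b->0 1c->1 2a->3 2b->0 2c->1 3a->0 3b->1 3c->1

Fold the examples into a partial DFA from state 0: repeatedly fix the first undefined (state, symbol) met by the shortest-then-alphabetical prefix, trying targets in increasing order and rejecting any under which an Accept and a Reject string meet in one state with the same remainder; add a state when all current targets are rejected. Accepting states are where Accept strings end.
a: 0a undefined. 0a->0: no, aba/ba meet in 0 with "ba" left. Open state 1: 0a->1.
b: 0b undefined. 0b->0: no, ca/bca meet in 0 with "ca" left. 0b->1: ok.
c: 0c undefined. 0c->0: no, ca/cb meet in 1. 0c->1: no, ca/ba meet in 1 with "a" left. Open state 2: 0c->2.
aa: 1a undefined. 1a->0: ok.
ab: 1b undefined. 1b->0: ok.
ac: 1c undefined. 1c->0: no, ca/acca meet in 2 with "a" left. 1c->1: ok.
ca: 2a undefined. 2a->0: no, ca/bccb meet in 0. 2a->1: no, ca/caba meet in 1. 2a->2: no, cba/caba meet in 2 with "ba" left. Open state 3: 2a->3.
cb: 2b undefined. 2b->0: ok.
cc: 2c undefined. 2c->0: no, b/ccb meet in 1. 2c->1: ok.
caa: 3a undefined. 3a->0: ok.
cab: 3b undefined. 3b->0: no, b/caba meet in 1. 3b->1: ok.
cac: 3c undefined. 3c->0: no, cacba/bccb meet in 0. 3c->1: ok.
All examples now run through 4 states with every (state, symbol) defined. Accept strings end in {1,2,3}, Reject strings end in {0}; accept={1,2,3}.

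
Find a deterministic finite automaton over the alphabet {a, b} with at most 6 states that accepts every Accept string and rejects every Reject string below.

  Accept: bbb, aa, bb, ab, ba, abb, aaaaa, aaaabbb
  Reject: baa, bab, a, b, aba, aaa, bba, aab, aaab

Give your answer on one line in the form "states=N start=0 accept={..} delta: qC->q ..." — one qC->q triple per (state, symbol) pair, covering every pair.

states=4 start=0 accept={2,3} delta: 0a->1 0b->1 1a->2 1b->3 2a->0 2b->0 3a->0 3b->3

Grow the machine one transition at a time. Run the examples from 0; the earliest place one falls off (shortest prefix, ties alphabetical) gets sent to the lowest-numbered state that keeps every Accept/Reject pair distinguishable — a pair clashes when both reach the same state with identical unread suffix — and to a fresh state only if none does.
a: 0a undefined. 0a->0: no, aa/a meet in 0. Open state 1: 0a->1.
b: 0b undefined. 0b->0: no, bbb/b meet in 0. 0b->1: ok.
aa: 1a undefined. 1a->0: no, bb/aaab meet in 1 with "b" left. 1a->1: no, aa/baa meet in 1. Open state 2: 1a->2.
ab: 1b undefined. 1b->0: no, bbb/a meet in 1. 1b->1: no, bbb/a meet in 1. 1b->2: no, bbb/bab meet in 2 with "b" left. Open state 3: 1b->3.
aaa: 2a undefined. 2a->0: ok.
aab: 2b undefined. 2b->0: ok.
aba: 3a undefined. 3a->0: ok.
abb: 3b undefined. 3b->0: no, bbb/baa meet in 0. 3b->1: no, bbb/a meet in 1. 3b->2: no, aaaabbb/baa meet in 0. 3b->3: ok.
All examples now run through 4 states with every (state, symbol) defined. Accept strings end in {2,3}, Reject strings end in {0,1}; accept={2,3}.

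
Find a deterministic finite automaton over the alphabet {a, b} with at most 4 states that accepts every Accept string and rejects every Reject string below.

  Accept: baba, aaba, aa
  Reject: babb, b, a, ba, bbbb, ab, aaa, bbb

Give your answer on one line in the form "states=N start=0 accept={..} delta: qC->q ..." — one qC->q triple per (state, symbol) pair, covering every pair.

State merging on the prefix tree: take the shortest (then alphabetical) example prefix whose next move is undefined and point that move at state 0, else 1, else 2, ...; a target is out if some Accept/Reject pair would then sit in one state with the same input left (inseparable). If every existing state is out, open a new one.
a: 0a undefined. 0a->0: no, aaba/ba meet in 0 with "ba" left. Open state 1: 0a->1.
b: 0b undefined. 0b->0: ok.
aa: 1a undefined. 1a->0: no, aaba/a meet in 1. 1a->1: no, aa/a meet in 1. Open state 2: 1a->2.
ab: 1b undefined. 1b->0: no, baba/a meet in 1. 1b->1: ok.
aaa: 2a undefined. 2a->0: ok.
aab: 2b undefined. 2b->0: no, aaba/babb meet in 1. 2b->1: ok.
All examples now run through 3 states with every (state, symbol) defined. Accept strings end in {2}, Reject strings end in {0,1}; accept={2}.

states=3 start=0 accept={2} delta: 0a->1 0b->0 1a->2 1b->1 2a->0 2b->1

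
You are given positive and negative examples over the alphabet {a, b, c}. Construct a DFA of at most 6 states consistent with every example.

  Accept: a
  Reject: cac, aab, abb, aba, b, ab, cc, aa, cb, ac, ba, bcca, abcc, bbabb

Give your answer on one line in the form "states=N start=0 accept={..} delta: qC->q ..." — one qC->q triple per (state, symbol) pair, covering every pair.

Fold the examples into a partial DFA from state 0: repeatedly fix the first undefined (state, symbol) met by the shortest-then-alphabetical prefix, trying targets in increasing order and rejecting any under which an Accept and a Reject string meet in one state with the same remainder; add a state when all current targets are rejected. Accepting states are where Accept strings end.
a: 0a undefined. 0a->0: no, a/aa meet in 0. Open state 1: 0a->1.
b: 0b undefined. 0b->0: no, a/ba meet in 1. 0b->1: no, a/b meet in 1. Open state 2: 0b->2.
c: 0c undefined. 0c->0: ok.
aa: 1a undefined. 1a->0: ok.
ab: 1b undefined. 1b->0: no, a/aba meet in 1. 1b->1: no, a/abb meet in 1. 1b->2: ok.
ac: 1c undefined. 1c->0: ok.
ba: 2a undefined. 2a->0: ok.
bb: 2b undefined. 2b->0: ok.
bc: 2c undefined. 2c->0: no, a/bcca meet in 1. 2c->1: no, a/bcca meet in 1. 2c->2: ok.
All examples now run through 3 states with every (state, symbol) defined. Accept strings end in {1}, Reject strings end in {0,2}; accept={1}.

states=3 start=0 accept={1} delta: 0a->1 0b->2 0c->0 1a->0 1b->2 1c->0 2a->0 2b->0 2c->2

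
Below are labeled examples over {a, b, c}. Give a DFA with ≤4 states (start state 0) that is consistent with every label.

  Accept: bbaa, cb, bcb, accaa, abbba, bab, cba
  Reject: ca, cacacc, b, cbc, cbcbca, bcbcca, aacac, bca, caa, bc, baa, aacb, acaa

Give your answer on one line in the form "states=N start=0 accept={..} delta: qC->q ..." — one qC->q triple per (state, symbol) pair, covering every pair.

State merging on the prefix tree: take the shortest (then alphabetical) example prefix whose next move is undefined and point that move at state 0, else 1, else 2, ...; a target is out if some Accept/Reject pair would then sit in one state with the same input left (inseparable). If every existing state is out, open a new one.
a: 0a undefined. 0a->0: no, cb/aacb meet in 0 with "cb" left. Open state 1: 0a->1.
b: 0b undefined. 0b->0: no, bbaa/baa meet in 1 with "a" left. 0b->1: ok.
c: 0c undefined. 0c->0: no, cb/ca meet in 1. 0c->1: ok.
aa: 1a undefined. 1a->0: no, cb/aacb meet in 1 with "b" left. 1a->1: no, bcb/aacb meet in 1 with "cb" left. Open state 2: 1a->2.
ab: 1b undefined. 1b->0: no, bbaa/ca meet in 2. 1b->1: no, bbaa/caa meet in 2 with "a" left. 1b->2: no, cb/ca meet in 2. Open state 3: 1b->3.
ac: 1c undefined. 1c->0: no, bcb/b meet in 1. 1c->1: no, accaa/caa meet in 2 with "a" left. 1c->2: ok.
aac: 2c undefined. 2c->0: no, accaa/ca meet in 2. 2c->1: no, cb/aacb meet in 3. 2c->2: no, bcb/aacb meet in 2 with "b" left. 2c->3: ok.
abb: 3b undefined. 3b->0: no, abbba/ca meet in 2. 3b->1: ok.
aca: 2a undefined. 2a->0: ok.
bab: 2b undefined. 2b->0: no, bcb/bcbcca meet in 0. 2b->1: no, bcb/b meet in 1. 2b->2: no, bcb/ca meet in 2. 2b->3: ok.
bba: 3a undefined. 3a->0: no, bbaa/b meet in 1. 3a->1: no, bbaa/ca meet in 2. 3a->2: no, bbaa/bca meet in 0. 3a->3: ok.
cbc: 3c undefined. 3c->0: ok.
All examples now run through 4 states with every (state, symbol) defined. Accept strings end in {3}, Reject strings end in {0,1,2}; accept={3}.

states=4 start=0 accept={3} delta: 0a->1 0b->1 0c->1 1a->2 1b->3 1c->2 2a->0 2b->3 2c->3 3a->3 3b->1 3c->0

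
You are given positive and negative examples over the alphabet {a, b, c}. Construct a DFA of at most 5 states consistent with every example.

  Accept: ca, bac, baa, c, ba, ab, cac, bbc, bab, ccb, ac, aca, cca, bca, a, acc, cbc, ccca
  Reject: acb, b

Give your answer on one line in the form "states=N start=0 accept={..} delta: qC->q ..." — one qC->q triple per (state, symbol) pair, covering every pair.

Grow the machine one transition at a time. Run the examples from 0; the earliest place one falls off (shortest prefix, ties alphabetical) gets sent to the lowest-numbered state that keeps every Accept/Reject pair distinguishable — a pair clashes when both reach the same state with identical unread suffix — and to a fresh state only if none does.
a: 0a undefined. 0a->0: no, ab/b meet in 0 with "b" left. Open state 1: 0a->1.
b: 0b undefined. 0b->0: ok.
c: 0c undefined. 0c->0: no, c/b meet in 0. 0c->1: no, ccb/acb meet in 1 with "cb" left. Open state 2: 0c->2.
ab: 1b undefined. 1b->0: no, ab/b meet in 0. 1b->1: ok.
ac: 1c undefined. 1c->0: no, bac/acb meet in 0. 1c->1: no, bac/acb meet in 1. 1c->2: ok.
ca: 2a undefined. 2a->0: no, ca/b meet in 0. 2a->1: ok.
cb: 2b undefined. 2b->0: ok.
cc: 2c undefined. 2c->0: no, ccb/acb meet in 0. 2c->1: ok.
baa: 1a undefined. 1a->0: no, baa/acb meet in 0. 1a->1: ok.
All examples now run through 3 states with every (state, symbol) defined. Accept strings end in {1,2}, Reject strings end in {0}; accept={1,2}.

states=3 start=0 accept={1,2} delta: 0a->1 0b->0 0c->2 1a->1 1b->1 1c->2 2a->1 2b->0 2c->1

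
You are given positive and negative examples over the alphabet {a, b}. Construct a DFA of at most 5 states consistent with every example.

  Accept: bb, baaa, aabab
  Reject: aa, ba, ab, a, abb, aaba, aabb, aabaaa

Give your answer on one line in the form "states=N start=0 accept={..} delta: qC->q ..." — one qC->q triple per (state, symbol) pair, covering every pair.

states=4 start=0 accept={0,3} delta: 0a->1 0b->0 1a->2 1b->1 2a->0 2b->3 3a->2 3b->1

Grow the machine one transition at a time. Run the examples from 0; the earliest place one falls off (shortest prefix, ties alphabetical) gets sent to the lowest-numbered state that keeps every Accept/Reject pair distinguishable — a pair clashes when both reach the same state with identical unread suffix — and to a fresh state only if none does.
a: 0a undefined. 0a->0: no, bb/abb meet in 0 with "bb" left. Open state 1: 0a->1.
b: 0b undefined. 0b->0: ok.
aa: 1a undefined. 1a->0: no, bb/aa meet in 0. 1a->1: no, baaa/aa meet in 1. Open state 2: 1a->2.
ab: 1b undefined. 1b->0: no, bb/ab meet in 0. 1b->1: ok.
aab: 2b undefined. 2b->0: no, bb/aabb meet in 0. 2b->1: no, aabab/ba meet in 1. 2b->2: no, baaa/aaba meet in 2 with "a" left. Open state 3: 2b->3.
aaba: 3a undefined. 3a->0: no, bb/aaba meet in 0. 3a->1: no, baaa/aabaaa meet in 2 with "a" left. 3a->2: ok.
aabb: 3b undefined. 3b->0: no, bb/aabb meet in 0. 3b->1: ok.
baaa: 2a undefined. 2a->0: ok.
All examples now run through 4 states with every (state, symbol) defined. Accept strings end in {0,3}, Reject strings end in {1,2}; accept={0,3}.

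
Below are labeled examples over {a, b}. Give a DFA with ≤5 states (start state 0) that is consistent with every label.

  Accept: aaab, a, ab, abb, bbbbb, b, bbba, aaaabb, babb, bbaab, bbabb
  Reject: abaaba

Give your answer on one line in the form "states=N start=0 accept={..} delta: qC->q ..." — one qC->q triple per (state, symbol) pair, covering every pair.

states=4 start=0 accept={0,1,2} delta: 0a->0 0b->1 1a->1 1b->2 2a->3 2b->0 3a->0 3b->0

Fold the examples into a partial DFA from state 0: repeatedly fix the first undefined (state, symbol) met by the shortest-then-alphabetical prefix, trying targets in increasing order and rejecting any under which an Accept and a Reject string meet in one state with the same remainder; add a state when all current targets are rejected. Accepting states are where Accept strings end.
a: 0a undefined. 0a->0: ok.
b: 0b undefined. 0b->0: no, aaab/abaaba meet in 0. Open state 1: 0b->1.
ba: 1a undefined. 1a->0: no, a/abaaba meet in 0. 1a->1: ok.
bb: 1b undefined. 1b->0: no, a/abaaba meet in 0. 1b->1: no, aaab/abaaba meet in 1. Open state 2: 1b->2.
bba: 2a undefined. 2a->0: no, a/abaaba meet in 0. 2a->1: no, aaab/abaaba meet in 1. 2a->2: no, abb/abaaba meet in 2. Open state 3: 2a->3.
bbb: 2b undefined. 2b->0: ok.
bbaa: 3a undefined. 3a->0: ok.
bbab: 3b undefined. 3b->0: ok.
All examples now run through 4 states with every (state, symbol) defined. Accept strings end in {0,1,2}, Reject strings end in {3}; accept={0,1,2}.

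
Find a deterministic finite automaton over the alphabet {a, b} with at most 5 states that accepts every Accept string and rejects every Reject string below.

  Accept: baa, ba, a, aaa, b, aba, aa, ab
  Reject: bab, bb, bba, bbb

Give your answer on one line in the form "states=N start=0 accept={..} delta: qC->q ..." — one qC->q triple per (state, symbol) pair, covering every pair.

Fold the examples into a partial DFA from state 0: repeatedly fix the first undefined (state, symbol) met by the shortest-then-alphabetical prefix, trying targets in increasing order and rejecting any under which an Accept and a Reject string meet in one state with the same remainder; add a state when all current targets are rejected. Accepting states are where Accept strings end.
a: 0a undefined. 0a->0: ok.
b: 0b undefined. 0b->0: no, baa/bab meet in 0. Open state 1: 0b->1.
ba: 1a undefined. 1a->0: no, b/bab meet in 1. 1a->1: ok.
bb: 1b undefined. 1b->0: no, baa/bbb meet in 1. 1b->1: no, baa/bab meet in 1. Open state 2: 1b->2.
bba: 2a undefined. 2a->0: no, a/bba meet in 0. 2a->1: no, baa/bba meet in 1. 2a->2: ok.
bbb: 2b undefined. 2b->0: no, a/bbb meet in 0. 2b->1: no, baa/bbb meet in 1. 2b->2: ok.
All examples now run through 3 states with every (state, symbol) defined. Accept strings end in {0,1}, Reject strings end in {2}; accept={0,1}.

states=3 start=0 accept={0,1} delta: 0a->0 0b->1 1a->1 1b->2 2a->2 2b->2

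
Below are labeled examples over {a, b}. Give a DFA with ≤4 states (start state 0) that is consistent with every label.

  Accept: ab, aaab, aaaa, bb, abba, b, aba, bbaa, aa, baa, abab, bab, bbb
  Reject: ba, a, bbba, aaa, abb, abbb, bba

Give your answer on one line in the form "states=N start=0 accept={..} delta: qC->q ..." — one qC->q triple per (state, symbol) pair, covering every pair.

State merging on the prefix tree: take the shortest (then alphabetical) example prefix whose next move is undefined and point that move at state 0, else 1, else 2, ...; a target is out if some Accept/Reject pair would then sit in one state with the same input left (inseparable). If every existing state is out, open a new one.
a: 0a undefined. 0a->0: no, aaaa/a meet in 0. Open state 1: 0a->1.
b: 0b undefined. 0b->0: ok.
aa: 1a undefined. 1a->0: ok.
ab: 1b undefined. 1b->0: no, ab/abb meet in 0. 1b->1: no, ab/ba meet in 1. Open state 2: 1b->2.
aba: 2a undefined. 2a->0: ok.
abb: 2b undefined. 2b->0: no, aaaa/abb meet in 0. 2b->1: no, ab/abbb meet in 2. 2b->2: no, ab/abb meet in 2. Open state 3: 2b->3.
abba: 3a undefined. 3a->0: ok.
abbb: 3b undefined. 3b->0: no, aaaa/abbb meet in 0. 3b->1: ok.
All examples now run through 4 states with every (state, symbol) defined. Accept strings end in {0,2}, Reject strings end in {1,3}; accept={0,2}.

states=4 start=0 accept={0,2} delta: 0a->1 0b->0 1a->0 1b->2 2a->0 2b->3 3a->0 3b->1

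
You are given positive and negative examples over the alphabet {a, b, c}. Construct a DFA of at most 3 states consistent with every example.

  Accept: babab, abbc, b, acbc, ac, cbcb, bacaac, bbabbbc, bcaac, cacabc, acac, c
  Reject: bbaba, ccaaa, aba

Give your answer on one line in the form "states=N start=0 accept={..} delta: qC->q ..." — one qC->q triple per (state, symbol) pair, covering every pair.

Grow the machine one transition at a time. Run the examples from 0; the earliest place one falls off (shortest prefix, ties alphabetical) gets sent to the lowest-numbered state that keeps every Accept/Reject pair distinguishable — a pair clashes when both reach the same state with identical unread suffix — and to a fresh state only if none does.
a: 0a undefined. 0a->0: ok.
b: 0b undefined. 0b->0: no, babab/bbaba meet in 0. Open state 1: 0b->1.
c: 0c undefined. 0c->0: no, ac/ccaaa meet in 0. 0c->1: ok.
ba: 1a undefined. 1a->0: ok.
bb: 1b undefined. 1b->0: no, cbcb/bbaba meet in 0. 1b->1: ok.
bc: 1c undefined. 1c->0: no, abbc/bbaba meet in 0. 1c->1: ok.
All examples now run through 2 states with every (state, symbol) defined. Accept strings end in {1}, Reject strings end in {0}; accept={1}.

states=2 start=0 accept={1} delta: 0a->0 0b->1 0c->1 1a->0 1b->1 1c->1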